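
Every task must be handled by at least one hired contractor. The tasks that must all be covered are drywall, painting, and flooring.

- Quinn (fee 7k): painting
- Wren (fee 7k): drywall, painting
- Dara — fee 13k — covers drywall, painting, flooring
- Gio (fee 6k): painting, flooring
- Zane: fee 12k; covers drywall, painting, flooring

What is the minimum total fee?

The greedy cost-per-new-task heuristic would pick Gio and Wren for 13, but a cheaper cover exists.
Zane alone covers drywall, painting, flooring — every task.
Total fee: 12.
No cover costs less than 12.

12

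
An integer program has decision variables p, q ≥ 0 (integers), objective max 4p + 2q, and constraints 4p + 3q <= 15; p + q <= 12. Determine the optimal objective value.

The continuous relaxation peaks at (3.75, 0) with value 15.00; rounding to a feasible lattice point costs some objective.
(p,q)=(3,1): 4·3+3·1=15≤15, 1·3+1·1=4≤12, objective 14.
(p,q)=(3,0): 4·3+3·0=12≤15, 1·3+1·0=3≤12, objective 12.
(p,q)=(2,2): 4·2+3·2=14≤15, 1·2+1·2=4≤12, objective 12.
Maximum is 14 at (p,q)=(3,1).

14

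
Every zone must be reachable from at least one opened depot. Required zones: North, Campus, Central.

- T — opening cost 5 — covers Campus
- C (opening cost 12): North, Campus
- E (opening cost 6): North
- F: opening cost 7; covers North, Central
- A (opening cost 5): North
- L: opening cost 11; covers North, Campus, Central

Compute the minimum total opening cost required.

11

The greedy cost-per-new-zone heuristic would pick F and T for 12, but a cheaper cover exists.
L alone covers North, Campus, Central — every zone.
Total opening cost: 11.
No cover costs less than 11.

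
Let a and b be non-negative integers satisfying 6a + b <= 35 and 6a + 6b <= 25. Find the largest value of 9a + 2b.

36

The continuous relaxation peaks at (4.17, 0) with value 37.50; rounding to a feasible lattice point costs some objective.
(a,b)=(4,0): 6·4+1·0=24≤35, 6·4+6·0=24≤25, objective 36.
(a,b)=(3,1): 6·3+1·1=19≤35, 6·3+6·1=24≤25, objective 29.
(a,b)=(3,0): 6·3+1·0=18≤35, 6·3+6·0=18≤25, objective 27.
The best lattice point is (4,0), giving 36.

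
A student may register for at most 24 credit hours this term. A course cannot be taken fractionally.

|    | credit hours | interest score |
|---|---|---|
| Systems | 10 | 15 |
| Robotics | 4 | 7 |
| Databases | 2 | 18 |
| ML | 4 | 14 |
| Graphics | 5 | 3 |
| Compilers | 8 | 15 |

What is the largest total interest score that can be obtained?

Take Systems, Databases, ML, and Compilers: credit hours 10 + 2 + 4 + 8 = 24 ≤ 24, interest score 15 + 18 + 14 + 15 = 62.
No other feasible combination does better.

62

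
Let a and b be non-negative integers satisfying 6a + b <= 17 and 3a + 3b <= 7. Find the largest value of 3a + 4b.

8

(a,b)=(0,2): 6·0+1·2=2≤17, 3·0+3·2=6≤7, objective 8.
(a,b)=(1,1): 6·1+1·1=7≤17, 3·1+3·1=6≤7, objective 7.
(a,b)=(0,1): 6·0+1·1=1≤17, 3·0+3·1=3≤7, objective 4.
The best lattice point is (0,2), giving 8.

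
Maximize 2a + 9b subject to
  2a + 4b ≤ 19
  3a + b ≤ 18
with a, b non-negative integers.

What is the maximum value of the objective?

38

(a,b)=(1,4): 2·1+4·4=18≤19, 3·1+1·4=7≤18, objective 38.
(a,b)=(0,4): 2·0+4·4=16≤19, 3·0+1·4=4≤18, objective 36.
The best lattice point is (1,4), giving 38.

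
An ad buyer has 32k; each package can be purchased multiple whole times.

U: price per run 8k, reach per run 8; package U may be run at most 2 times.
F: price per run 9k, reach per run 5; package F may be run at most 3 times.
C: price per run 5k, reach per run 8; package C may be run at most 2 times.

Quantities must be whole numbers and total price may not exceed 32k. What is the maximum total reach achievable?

Take 2×U and 2×C: price 26 ≤ 32, reach 2·8 + 2·8 = 32.
C has the best ratio (8/5) and is taken to its limit of 2; remaining capacity is filled optimally with the others.

32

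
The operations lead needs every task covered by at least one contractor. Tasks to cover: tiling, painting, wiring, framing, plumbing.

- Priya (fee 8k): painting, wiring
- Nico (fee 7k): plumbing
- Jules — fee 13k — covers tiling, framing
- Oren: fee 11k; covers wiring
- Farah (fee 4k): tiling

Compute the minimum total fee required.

The greedy cost-per-new-task heuristic would pick Priya, Farah, Nico, and Jules for 32, but a cheaper cover exists.
Choose Priya, Nico, and Jules: together they cover tiling, painting, wiring, framing, plumbing — every task.
Total fee: 8 + 7 + 13 = 28.
No cover costs less than 28.

28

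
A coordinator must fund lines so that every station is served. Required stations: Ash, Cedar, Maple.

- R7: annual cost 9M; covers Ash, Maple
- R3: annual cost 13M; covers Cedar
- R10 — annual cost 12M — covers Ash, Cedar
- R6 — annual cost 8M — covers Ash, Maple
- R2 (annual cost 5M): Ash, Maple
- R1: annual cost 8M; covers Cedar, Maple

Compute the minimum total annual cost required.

Choose R2 and R1: together they cover Ash, Cedar, Maple — every station.
Total annual cost: 5 + 8 = 13.
No cover costs less than 13.

13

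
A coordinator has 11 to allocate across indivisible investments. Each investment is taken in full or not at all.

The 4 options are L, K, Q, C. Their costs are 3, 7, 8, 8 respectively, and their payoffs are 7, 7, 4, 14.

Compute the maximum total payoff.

21

L + C: cost 3 + 8 = 11 ≤ 11, payoff 7 + 14 = 21.
L + K: cost 3 + 7 = 10 ≤ 11, payoff 7 + 7 = 14.
C: cost 8 ≤ 11, payoff 14.
Best is L and C with total payoff 21.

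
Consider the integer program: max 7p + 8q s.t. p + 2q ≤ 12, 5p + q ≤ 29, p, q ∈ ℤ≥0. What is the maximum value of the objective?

60

The continuous relaxation peaks at (5.11, 3.44) with value 63.33; rounding to a feasible lattice point costs some objective.
(p,q)=(4,4): 1·4+2·4=12≤12, 5·4+1·4=24≤29, objective 60.
(p,q)=(5,3): 1·5+2·3=11≤12, 5·5+1·3=28≤29, objective 59.
(p,q)=(3,4): 1·3+2·4=11≤12, 5·3+1·4=19≤29, objective 53.
(p,q)=(4,3): 1·4+2·3=10≤12, 5·4+1·3=23≤29, objective 52.
The best lattice point is (4,4), giving 60.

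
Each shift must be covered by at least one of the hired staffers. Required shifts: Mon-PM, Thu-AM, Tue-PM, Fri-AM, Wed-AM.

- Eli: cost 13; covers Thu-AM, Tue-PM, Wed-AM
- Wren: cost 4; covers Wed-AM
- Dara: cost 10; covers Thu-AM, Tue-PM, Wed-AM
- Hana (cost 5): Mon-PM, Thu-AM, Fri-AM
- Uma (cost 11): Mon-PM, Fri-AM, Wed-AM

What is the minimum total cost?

15

The greedy cost-per-new-shift heuristic would pick Hana, Wren, and Dara for 19, but a cheaper cover exists.
Choose Dara and Hana: together they cover Mon-PM, Thu-AM, Tue-PM, Fri-AM, Wed-AM — every shift.
Total cost: 10 + 5 = 15.
No cover costs less than 15.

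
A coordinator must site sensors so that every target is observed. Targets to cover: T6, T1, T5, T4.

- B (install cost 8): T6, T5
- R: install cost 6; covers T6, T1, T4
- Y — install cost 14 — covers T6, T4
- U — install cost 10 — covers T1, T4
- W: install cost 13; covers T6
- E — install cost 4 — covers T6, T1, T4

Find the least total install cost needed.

12

Choose B and E: together they cover T6, T1, T5, T4 — every target.
Total install cost: 8 + 4 = 12.
No cover costs less than 12.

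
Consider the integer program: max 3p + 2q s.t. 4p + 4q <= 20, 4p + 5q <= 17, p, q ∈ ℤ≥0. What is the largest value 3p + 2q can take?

12

(p,q)=(4,0) is feasible, giving 12.
(p,q)=(3,1) is feasible, giving 11.
(p,q)=(3,0) is feasible, giving 9.
The best lattice point is (4,0), giving 12.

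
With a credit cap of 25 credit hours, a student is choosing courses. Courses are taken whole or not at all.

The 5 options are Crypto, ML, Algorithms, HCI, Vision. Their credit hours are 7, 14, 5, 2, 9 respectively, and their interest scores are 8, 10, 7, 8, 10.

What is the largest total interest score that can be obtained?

This is an integer program with binary decision variables.
Take Crypto, Algorithms, HCI, and Vision: credit hours 7 + 5 + 2 + 9 = 23 ≤ 25, interest score 8 + 7 + 8 + 10 = 33.
No other feasible combination does better.

33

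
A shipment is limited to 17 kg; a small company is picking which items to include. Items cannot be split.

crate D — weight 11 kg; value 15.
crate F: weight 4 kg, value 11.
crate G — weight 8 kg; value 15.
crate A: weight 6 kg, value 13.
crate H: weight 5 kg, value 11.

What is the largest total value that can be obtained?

37

Allowing fractional choices, the relaxed optimum would be about 38.8, but items are indivisible.
crate F + crate G + crate H: weight 4 + 8 + 5 = 17 ≤ 17, value 11 + 15 + 11 = 37.
crate F + crate A + crate H: weight 4 + 6 + 5 = 15 ≤ 17, value 11 + 13 + 11 = 35.
crate G + crate A: weight 8 + 6 = 14 ≤ 17, value 15 + 13 = 28.
Best is crate F, crate G, and crate H with total value 37.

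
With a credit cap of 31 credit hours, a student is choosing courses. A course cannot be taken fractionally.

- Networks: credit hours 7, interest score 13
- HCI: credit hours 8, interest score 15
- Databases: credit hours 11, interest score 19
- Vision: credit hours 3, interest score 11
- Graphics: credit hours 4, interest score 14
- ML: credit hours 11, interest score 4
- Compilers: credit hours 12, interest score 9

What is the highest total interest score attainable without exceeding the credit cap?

Allowing fractional choices, the relaxed optimum would be about 68.5, but courses are indivisible.
Networks + HCI + Databases + Graphics: credit hours 7 + 8 + 11 + 4 = 30 ≤ 31, interest score 13 + 15 + 19 + 14 = 61.
HCI + Databases + Vision + Graphics: credit hours 8 + 11 + 3 + 4 = 26 ≤ 31, interest score 15 + 19 + 11 + 14 = 59.
Best is Networks, HCI, Databases, and Graphics with total interest score 61.

61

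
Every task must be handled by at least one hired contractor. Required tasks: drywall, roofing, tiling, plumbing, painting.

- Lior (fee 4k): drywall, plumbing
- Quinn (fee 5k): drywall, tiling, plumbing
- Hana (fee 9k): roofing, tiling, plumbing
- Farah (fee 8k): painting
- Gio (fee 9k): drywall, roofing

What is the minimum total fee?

21

Choose Lior, Hana, and Farah: together they cover drywall, roofing, tiling, plumbing, painting — every task.
Total fee: 4 + 9 + 8 = 21.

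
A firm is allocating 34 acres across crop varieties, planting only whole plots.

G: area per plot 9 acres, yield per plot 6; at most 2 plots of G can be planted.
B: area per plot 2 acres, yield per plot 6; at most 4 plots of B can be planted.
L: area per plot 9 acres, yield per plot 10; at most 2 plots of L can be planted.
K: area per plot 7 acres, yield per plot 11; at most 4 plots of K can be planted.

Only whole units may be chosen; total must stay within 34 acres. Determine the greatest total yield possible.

62

Take 3×B and 4×K: area 34 ≤ 34, yield 3·6 + 4·11 = 62.
No other integer combination yields more.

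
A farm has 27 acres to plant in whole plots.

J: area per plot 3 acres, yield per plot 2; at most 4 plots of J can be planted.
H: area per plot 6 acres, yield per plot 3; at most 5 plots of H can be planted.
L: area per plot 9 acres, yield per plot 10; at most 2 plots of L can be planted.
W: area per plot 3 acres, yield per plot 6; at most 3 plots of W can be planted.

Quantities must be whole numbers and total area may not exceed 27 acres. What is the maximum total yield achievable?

38

W has the best ratio (6/3); taking only W gives at most 3×6 = 18 (stopped by the supply cap of 3).
Mixing does better — 2×L and 3×W: area 27 ≤ 27, yield 2·10 + 3·6 = 38.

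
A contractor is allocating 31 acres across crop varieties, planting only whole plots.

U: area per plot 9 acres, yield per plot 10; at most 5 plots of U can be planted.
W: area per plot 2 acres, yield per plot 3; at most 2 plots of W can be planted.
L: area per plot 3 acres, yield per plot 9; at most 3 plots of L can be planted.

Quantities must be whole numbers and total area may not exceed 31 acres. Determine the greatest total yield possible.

L has the best ratio (9/3); taking only L gives at most 3×9 = 27 (stopped by the supply cap of 3).
Mixing does better — 2×U, 2×W, and 3×L: area 31 ≤ 31, yield 2·10 + 2·3 + 3·9 = 53.

53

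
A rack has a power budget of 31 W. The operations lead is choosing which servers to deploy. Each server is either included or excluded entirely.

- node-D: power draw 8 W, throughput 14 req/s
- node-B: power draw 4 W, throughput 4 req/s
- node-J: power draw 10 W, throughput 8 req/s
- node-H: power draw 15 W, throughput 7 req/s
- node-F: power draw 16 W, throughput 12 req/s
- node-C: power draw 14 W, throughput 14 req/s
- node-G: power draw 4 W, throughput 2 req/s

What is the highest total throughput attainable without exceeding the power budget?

node-D + node-C + node-G: power draw 8 + 14 + 4 = 26 ≤ 31, throughput 14 + 14 + 2 = 30.
node-D + node-B + node-C + node-G: power draw 8 + 4 + 14 + 4 = 30 ≤ 31, throughput 14 + 4 + 14 + 2 = 34.
node-D + node-B + node-C: power draw 8 + 4 + 14 = 26 ≤ 31, throughput 14 + 4 + 14 = 32.
Best is node-D, node-B, node-C, and node-G with total throughput 34.

34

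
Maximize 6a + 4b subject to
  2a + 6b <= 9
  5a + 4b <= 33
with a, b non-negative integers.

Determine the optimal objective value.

24

(a,b)=(4,0) is feasible, giving 24.
(a,b)=(3,0) is feasible, giving 18.
No feasible integer point exceeds 24.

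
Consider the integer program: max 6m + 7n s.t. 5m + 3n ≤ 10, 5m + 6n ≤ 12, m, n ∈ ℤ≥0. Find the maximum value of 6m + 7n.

(m,n)=(0,2): 5·0+3·2=6≤10, 5·0+6·2=12≤12, objective 14.
(m,n)=(1,1): 5·1+3·1=8≤10, 5·1+6·1=11≤12, objective 13.
The best lattice point is (0,2), giving 14.

14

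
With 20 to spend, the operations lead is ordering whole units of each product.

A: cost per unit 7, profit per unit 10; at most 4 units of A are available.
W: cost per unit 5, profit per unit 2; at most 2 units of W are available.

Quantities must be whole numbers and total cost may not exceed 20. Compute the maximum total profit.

22

Take 2×A and 1×W: cost 19 ≤ 20, profit 2·10 + 1·2 = 22.
No other integer combination yields more.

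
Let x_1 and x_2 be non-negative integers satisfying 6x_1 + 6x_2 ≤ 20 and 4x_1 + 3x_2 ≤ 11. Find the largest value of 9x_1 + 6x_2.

The continuous relaxation peaks at (2.75, 0) with value 24.75; rounding to a feasible lattice point costs some objective.
(x_1,x_2)=(2,1): 6·2+6·1=18≤20, 4·2+3·1=11≤11, objective 24.
(x_1,x_2)=(1,2): 6·1+6·2=18≤20, 4·1+3·2=10≤11, objective 21.
(x_1,x_2)=(2,0): 6·2+6·0=12≤20, 4·2+3·0=8≤11, objective 18.
Maximum is 24 at (x_1,x_2)=(2,1).

24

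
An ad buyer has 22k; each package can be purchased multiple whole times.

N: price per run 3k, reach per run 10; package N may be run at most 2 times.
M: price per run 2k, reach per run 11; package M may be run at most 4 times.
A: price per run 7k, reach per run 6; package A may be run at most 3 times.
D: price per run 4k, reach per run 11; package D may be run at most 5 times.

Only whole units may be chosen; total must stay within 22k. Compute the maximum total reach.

86

This is a bounded integer knapsack.
3×M and 4×D: price 22 ≤ 22, reach 3·11 + 4·11 = 77.
2×N, 4×M, and 2×D: price 22 ≤ 22, reach 2·10 + 4·11 + 2·11 = 86.
Best is 86.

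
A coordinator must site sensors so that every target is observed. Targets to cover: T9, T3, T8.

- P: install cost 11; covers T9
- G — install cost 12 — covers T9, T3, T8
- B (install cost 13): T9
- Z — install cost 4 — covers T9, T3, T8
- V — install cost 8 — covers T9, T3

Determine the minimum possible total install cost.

This is a weighted set-cover instance.
Z alone covers T9, T3, T8 — every target.
Total install cost: 4.
No cover costs less than 4.

4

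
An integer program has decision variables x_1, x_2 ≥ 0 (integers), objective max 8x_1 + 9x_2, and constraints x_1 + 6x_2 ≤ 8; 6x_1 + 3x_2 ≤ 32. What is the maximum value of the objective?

40

(x_1,x_2)=(5,0) is feasible, giving 40.
(x_1,x_2)=(4,0) is feasible, giving 32.
No feasible integer point exceeds 40.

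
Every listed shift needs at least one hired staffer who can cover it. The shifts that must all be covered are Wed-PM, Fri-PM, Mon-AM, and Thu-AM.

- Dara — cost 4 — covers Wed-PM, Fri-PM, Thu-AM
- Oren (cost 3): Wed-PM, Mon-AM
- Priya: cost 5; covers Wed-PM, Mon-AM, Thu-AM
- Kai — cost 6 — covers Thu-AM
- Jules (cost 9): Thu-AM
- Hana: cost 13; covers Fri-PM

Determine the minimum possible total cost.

7

This is a weighted set-cover instance.
Choose Dara and Oren: together they cover Wed-PM, Fri-PM, Mon-AM, Thu-AM — every shift.
Total cost: 4 + 3 = 7.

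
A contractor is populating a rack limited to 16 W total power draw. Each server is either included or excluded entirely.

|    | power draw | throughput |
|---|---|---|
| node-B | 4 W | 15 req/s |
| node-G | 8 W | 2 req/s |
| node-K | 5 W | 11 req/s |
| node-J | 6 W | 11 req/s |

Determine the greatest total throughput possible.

Treat it as a binary knapsack problem.
Take node-B, node-K, and node-J: power draw 4 + 5 + 6 = 15 ≤ 16, throughput 15 + 11 + 11 = 37.
No other feasible combination does better.

37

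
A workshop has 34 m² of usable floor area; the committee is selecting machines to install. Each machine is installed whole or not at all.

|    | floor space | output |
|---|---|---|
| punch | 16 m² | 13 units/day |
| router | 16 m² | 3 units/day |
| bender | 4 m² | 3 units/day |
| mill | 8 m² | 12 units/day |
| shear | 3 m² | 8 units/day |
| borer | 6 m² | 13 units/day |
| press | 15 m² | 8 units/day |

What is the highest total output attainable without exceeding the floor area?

46

punch + mill + shear + borer: floor space 16 + 8 + 3 + 6 = 33 ≤ 34, output 13 + 12 + 8 + 13 = 46.
mill + shear + borer + press: floor space 8 + 3 + 6 + 15 = 32 ≤ 34, output 12 + 8 + 13 + 8 = 41.
punch + bender + mill + borer: floor space 16 + 4 + 8 + 6 = 34 ≤ 34, output 13 + 3 + 12 + 13 = 41.
Best is punch, mill, shear, and borer with total output 46.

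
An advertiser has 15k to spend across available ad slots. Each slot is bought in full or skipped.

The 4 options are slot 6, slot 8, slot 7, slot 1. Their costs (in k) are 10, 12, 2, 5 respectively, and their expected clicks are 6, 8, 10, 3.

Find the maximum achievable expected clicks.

Treat it as a binary knapsack problem.
slot 7 + slot 1: cost 2 + 5 = 7 ≤ 15, expected clicks 10 + 3 = 13.
slot 6 + slot 7: cost 10 + 2 = 12 ≤ 15, expected clicks 6 + 10 = 16.
slot 8 + slot 7: cost 12 + 2 = 14 ≤ 15, expected clicks 8 + 10 = 18.
Best is slot 8 and slot 7 with total expected clicks 18.

18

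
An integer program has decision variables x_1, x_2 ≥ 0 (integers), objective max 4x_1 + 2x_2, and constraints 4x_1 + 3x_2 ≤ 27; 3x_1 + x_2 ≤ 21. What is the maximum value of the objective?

The continuous relaxation peaks at (6.75, 0) with value 27.00; rounding to a feasible lattice point costs some objective.
(x_1,x_2)=(6,1): 4·6+3·1=27≤27, 3·6+1·1=19≤21, objective 26.
(x_1,x_2)=(6,0): 4·6+3·0=24≤27, 3·6+1·0=18≤21, objective 24.
(x_1,x_2)=(5,2): 4·5+3·2=26≤27, 3·5+1·2=17≤21, objective 24.
The best lattice point is (6,1), giving 26.

26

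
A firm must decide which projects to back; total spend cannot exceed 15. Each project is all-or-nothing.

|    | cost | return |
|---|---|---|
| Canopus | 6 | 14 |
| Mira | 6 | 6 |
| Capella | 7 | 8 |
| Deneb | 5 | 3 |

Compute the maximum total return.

22

Take Canopus and Capella: cost 6 + 7 = 13 ≤ 15, return 14 + 8 = 22.
No other feasible combination does better.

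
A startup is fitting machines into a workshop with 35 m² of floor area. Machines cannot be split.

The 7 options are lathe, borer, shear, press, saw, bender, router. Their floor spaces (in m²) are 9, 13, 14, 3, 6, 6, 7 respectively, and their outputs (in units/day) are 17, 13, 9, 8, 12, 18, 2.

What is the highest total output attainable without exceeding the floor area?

60

Allowing fractional choices, the relaxed optimum would be about 66.0, but machines are indivisible.
lathe + press + saw + bender + router: floor space 9 + 3 + 6 + 6 + 7 = 31 ≤ 35, output 17 + 8 + 12 + 18 + 2 = 57.
lathe + borer + saw + bender: floor space 9 + 13 + 6 + 6 = 34 ≤ 35, output 17 + 13 + 12 + 18 = 60.
Best is lathe, borer, saw, and bender with total output 60.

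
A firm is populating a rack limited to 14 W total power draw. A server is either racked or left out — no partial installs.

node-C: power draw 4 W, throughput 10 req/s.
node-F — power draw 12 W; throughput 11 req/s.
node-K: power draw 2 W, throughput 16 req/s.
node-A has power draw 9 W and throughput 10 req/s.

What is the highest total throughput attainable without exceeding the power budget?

Treat it as a binary knapsack problem.
node-C + node-K: power draw 4 + 2 = 6 ≤ 14, throughput 10 + 16 = 26.
node-K + node-A: power draw 2 + 9 = 11 ≤ 14, throughput 16 + 10 = 26.
node-F + node-K: power draw 12 + 2 = 14 ≤ 14, throughput 11 + 16 = 27.
Best is node-F and node-K with total throughput 27.

27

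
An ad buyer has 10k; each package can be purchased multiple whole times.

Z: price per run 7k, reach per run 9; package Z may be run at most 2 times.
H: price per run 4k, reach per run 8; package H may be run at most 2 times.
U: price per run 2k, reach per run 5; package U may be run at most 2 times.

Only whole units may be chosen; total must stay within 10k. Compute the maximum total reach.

21

Take 2×H and 1×U: price 10 ≤ 10, reach 2·8 + 1·5 = 21.
No other integer combination yields more.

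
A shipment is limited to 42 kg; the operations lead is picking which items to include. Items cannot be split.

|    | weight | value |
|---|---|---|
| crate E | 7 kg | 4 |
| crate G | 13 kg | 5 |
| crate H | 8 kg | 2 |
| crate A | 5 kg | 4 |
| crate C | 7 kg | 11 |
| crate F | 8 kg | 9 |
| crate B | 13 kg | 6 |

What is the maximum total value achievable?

Allowing fractional choices, the relaxed optimum would be about 34.8, but items are indivisible.
crate H + crate A + crate C + crate F + crate B: weight 8 + 5 + 7 + 8 + 13 = 41 ≤ 42, value 2 + 4 + 11 + 9 + 6 = 32.
crate E + crate G + crate A + crate C + crate F: weight 7 + 13 + 5 + 7 + 8 = 40 ≤ 42, value 4 + 5 + 4 + 11 + 9 = 33.
crate E + crate A + crate C + crate F + crate B: weight 7 + 5 + 7 + 8 + 13 = 40 ≤ 42, value 4 + 4 + 11 + 9 + 6 = 34.
Best is crate E, crate A, crate C, crate F, and crate B with total value 34.

34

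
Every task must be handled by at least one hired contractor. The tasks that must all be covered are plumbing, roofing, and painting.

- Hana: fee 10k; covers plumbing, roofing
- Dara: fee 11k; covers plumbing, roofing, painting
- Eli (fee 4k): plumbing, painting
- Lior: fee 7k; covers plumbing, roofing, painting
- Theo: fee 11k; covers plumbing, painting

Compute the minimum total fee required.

7

The greedy cost-per-new-task heuristic would pick Eli and Lior for 11, but a cheaper cover exists.
Lior alone covers plumbing, roofing, painting — every task.
Total fee: 7.
No cover costs less than 7.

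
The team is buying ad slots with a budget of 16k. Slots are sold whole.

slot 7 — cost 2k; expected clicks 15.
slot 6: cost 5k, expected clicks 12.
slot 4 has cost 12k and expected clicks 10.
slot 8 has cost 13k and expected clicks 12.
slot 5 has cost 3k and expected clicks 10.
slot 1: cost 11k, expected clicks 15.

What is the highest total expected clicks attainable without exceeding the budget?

40

This is a 0-1 knapsack instance.
Allowing fractional choices, the relaxed optimum would be about 45.2, but ad slots are indivisible.
slot 7 + slot 6 + slot 5: cost 2 + 5 + 3 = 10 ≤ 16, expected clicks 15 + 12 + 10 = 37.
slot 7 + slot 5 + slot 1: cost 2 + 3 + 11 = 16 ≤ 16, expected clicks 15 + 10 + 15 = 40.
slot 7 + slot 1: cost 2 + 11 = 13 ≤ 16, expected clicks 15 + 15 = 30.
Best is slot 7, slot 5, and slot 1 with total expected clicks 40.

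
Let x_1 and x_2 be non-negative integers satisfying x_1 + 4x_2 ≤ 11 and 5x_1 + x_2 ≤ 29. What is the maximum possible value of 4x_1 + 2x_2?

22

(x_1,x_2)=(5,1) is feasible, giving 22.
(x_1,x_2)=(5,0) is feasible, giving 20.
The best lattice point is (5,1), giving 22.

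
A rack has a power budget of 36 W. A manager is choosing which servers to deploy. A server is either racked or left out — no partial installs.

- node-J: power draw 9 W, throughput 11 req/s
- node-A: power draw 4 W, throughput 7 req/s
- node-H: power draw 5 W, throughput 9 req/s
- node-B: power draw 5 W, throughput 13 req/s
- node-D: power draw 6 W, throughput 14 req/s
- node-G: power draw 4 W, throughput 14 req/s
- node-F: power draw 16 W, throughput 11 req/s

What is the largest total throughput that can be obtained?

68

Allowing fractional choices, the relaxed optimum would be about 70.1, but servers are indivisible.
node-J + node-H + node-B + node-D + node-G: power draw 9 + 5 + 5 + 6 + 4 = 29 ≤ 36, throughput 11 + 9 + 13 + 14 + 14 = 61.
node-J + node-A + node-H + node-B + node-D + node-G: power draw 9 + 4 + 5 + 5 + 6 + 4 = 33 ≤ 36, throughput 11 + 7 + 9 + 13 + 14 + 14 = 68.
node-H + node-B + node-D + node-G + node-F: power draw 5 + 5 + 6 + 4 + 16 = 36 ≤ 36, throughput 9 + 13 + 14 + 14 + 11 = 61.
Best is node-J, node-A, node-H, node-B, node-D, and node-G with total throughput 68.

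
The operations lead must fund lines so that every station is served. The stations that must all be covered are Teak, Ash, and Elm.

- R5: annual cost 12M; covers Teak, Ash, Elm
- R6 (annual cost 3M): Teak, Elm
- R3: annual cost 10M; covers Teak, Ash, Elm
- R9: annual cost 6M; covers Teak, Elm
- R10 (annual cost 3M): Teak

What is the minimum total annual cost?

10

The greedy cost-per-new-station heuristic would pick R6 and R3 for 13, but a cheaper cover exists.
R3 alone covers Teak, Ash, Elm — every station.
Total annual cost: 10.
No cover costs less than 10.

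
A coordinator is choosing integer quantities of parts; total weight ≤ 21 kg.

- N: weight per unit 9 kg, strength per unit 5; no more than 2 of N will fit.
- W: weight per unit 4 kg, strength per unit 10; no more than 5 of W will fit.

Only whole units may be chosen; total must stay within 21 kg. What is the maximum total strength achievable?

This is a bounded integer knapsack.
5×W: weight 20 ≤ 21, strength 5·10 = 50.
4×W: weight 16 ≤ 21, strength 4·10 = 40.
Best is 50.

50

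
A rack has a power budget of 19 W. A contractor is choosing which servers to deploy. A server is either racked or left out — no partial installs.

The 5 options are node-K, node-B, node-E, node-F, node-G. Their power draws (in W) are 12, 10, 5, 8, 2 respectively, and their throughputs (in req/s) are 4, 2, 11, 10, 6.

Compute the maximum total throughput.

node-E + node-F + node-G: power draw 5 + 8 + 2 = 15 ≤ 19, throughput 11 + 10 + 6 = 27.
node-E + node-F: power draw 5 + 8 = 13 ≤ 19, throughput 11 + 10 = 21.
Best is node-E, node-F, and node-G with total throughput 27.

27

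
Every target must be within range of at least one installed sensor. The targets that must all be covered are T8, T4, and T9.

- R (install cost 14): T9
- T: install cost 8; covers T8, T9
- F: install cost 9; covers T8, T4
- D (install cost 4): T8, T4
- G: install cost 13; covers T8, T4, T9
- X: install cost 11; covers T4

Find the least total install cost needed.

12

Choose T and D: together they cover T8, T4, T9 — every target.
Total install cost: 8 + 4 = 12.
No cover costs less than 12.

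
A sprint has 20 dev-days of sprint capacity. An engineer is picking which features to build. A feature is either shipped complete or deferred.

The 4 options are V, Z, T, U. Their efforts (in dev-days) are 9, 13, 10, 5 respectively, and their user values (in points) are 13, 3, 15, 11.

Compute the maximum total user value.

28

T + U: effort 10 + 5 = 15 ≤ 20, user value 15 + 11 = 26.
V + U: effort 9 + 5 = 14 ≤ 20, user value 13 + 11 = 24.
V + T: effort 9 + 10 = 19 ≤ 20, user value 13 + 15 = 28.
Best is V and T with total user value 28.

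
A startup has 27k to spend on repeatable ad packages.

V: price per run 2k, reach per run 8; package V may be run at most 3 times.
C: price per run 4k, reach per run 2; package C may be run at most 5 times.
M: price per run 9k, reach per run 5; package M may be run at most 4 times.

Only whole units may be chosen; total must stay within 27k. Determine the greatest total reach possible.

V has the best ratio (8/2); taking only V gives at most 3×8 = 24 (stopped by the supply cap of 3).
Mixing does better — 3×V, 3×C, and 1×M: price 27 ≤ 27, reach 3·8 + 3·2 + 1·5 = 35.

35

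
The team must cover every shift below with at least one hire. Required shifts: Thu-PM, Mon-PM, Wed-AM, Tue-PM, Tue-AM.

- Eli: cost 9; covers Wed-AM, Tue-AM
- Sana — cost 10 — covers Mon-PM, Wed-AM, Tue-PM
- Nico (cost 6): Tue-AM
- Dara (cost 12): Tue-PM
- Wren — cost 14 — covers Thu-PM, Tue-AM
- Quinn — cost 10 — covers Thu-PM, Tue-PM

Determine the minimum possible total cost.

24

The greedy cost-per-new-shift heuristic would pick Sana, Nico, and Quinn for 26, but a cheaper cover exists.
Choose Sana and Wren: together they cover Thu-PM, Mon-PM, Wed-AM, Tue-PM, Tue-AM — every shift.
Total cost: 10 + 14 = 24.
No cover costs less than 24.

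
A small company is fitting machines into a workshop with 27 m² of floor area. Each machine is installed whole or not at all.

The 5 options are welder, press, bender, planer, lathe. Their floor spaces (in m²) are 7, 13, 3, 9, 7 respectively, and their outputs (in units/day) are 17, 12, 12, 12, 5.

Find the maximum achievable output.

46

Take welder, bender, planer, and lathe: floor space 7 + 3 + 9 + 7 = 26 ≤ 27, output 17 + 12 + 12 + 5 = 46.
No other feasible combination does better.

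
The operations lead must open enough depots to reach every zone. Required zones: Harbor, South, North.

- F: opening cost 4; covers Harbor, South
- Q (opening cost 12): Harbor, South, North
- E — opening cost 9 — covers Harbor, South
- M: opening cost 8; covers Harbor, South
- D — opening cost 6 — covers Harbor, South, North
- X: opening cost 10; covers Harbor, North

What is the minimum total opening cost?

The greedy cost-per-new-zone heuristic would pick F and D for 10, but a cheaper cover exists.
D alone covers Harbor, South, North — every zone.
Total opening cost: 6.
No cover costs less than 6.

6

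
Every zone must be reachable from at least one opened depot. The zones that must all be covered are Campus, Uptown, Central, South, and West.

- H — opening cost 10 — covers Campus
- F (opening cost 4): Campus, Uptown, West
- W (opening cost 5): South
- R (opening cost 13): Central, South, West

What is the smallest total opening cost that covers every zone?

This is a weighted set-cover instance.
The greedy cost-per-new-zone heuristic would pick F, W, and R for 22, but a cheaper cover exists.
Choose F and R: together they cover Campus, Uptown, Central, South, West — every zone.
Total opening cost: 4 + 13 = 17.
No cover costs less than 17.

17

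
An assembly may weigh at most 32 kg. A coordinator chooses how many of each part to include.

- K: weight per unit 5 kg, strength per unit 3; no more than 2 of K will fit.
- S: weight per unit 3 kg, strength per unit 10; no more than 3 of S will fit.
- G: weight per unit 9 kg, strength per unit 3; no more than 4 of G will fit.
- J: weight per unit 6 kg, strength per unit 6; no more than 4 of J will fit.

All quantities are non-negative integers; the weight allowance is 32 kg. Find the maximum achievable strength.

1×K, 3×S, and 3×J: weight 32 ≤ 32, strength 1·3 + 3·10 + 3·6 = 51.
3×S and 3×J: weight 27 ≤ 32, strength 3·10 + 3·6 = 48.
Best is 51.

51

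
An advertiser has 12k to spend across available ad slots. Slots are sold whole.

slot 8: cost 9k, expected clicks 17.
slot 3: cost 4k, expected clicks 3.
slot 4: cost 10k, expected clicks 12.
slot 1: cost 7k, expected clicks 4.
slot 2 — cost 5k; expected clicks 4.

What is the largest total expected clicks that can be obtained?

Treat it as a binary knapsack problem.
Allowing fractional choices, the relaxed optimum would be about 20.6, but ad slots are indivisible.
slot 4: cost 10 ≤ 12, expected clicks 12.
slot 1 + slot 2: cost 7 + 5 = 12 ≤ 12, expected clicks 4 + 4 = 8.
slot 8: cost 9 ≤ 12, expected clicks 17.
Best is slot 8 with total expected clicks 17.

17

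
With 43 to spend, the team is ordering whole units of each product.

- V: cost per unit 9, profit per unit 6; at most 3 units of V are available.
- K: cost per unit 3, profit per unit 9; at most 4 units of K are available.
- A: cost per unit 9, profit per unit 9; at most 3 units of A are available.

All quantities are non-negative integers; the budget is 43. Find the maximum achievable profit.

63

1×V, 4×K, and 2×A: cost 39 ≤ 43, profit 1·6 + 4·9 + 2·9 = 60.
4×K and 3×A: cost 39 ≤ 43, profit 4·9 + 3·9 = 63.
Best is 63.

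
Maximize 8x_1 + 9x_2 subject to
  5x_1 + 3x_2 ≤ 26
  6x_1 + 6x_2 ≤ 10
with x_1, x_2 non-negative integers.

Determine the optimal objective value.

Relaxing integrality, the LP optimum is 15.00 at (x_1,x_2) = (0, 1.67), which is not an integer point.
(x_1,x_2)=(0,1): 5·0+3·1=3≤26, 6·0+6·1=6≤10, objective 9.
(x_1,x_2)=(1,0): 5·1+3·0=5≤26, 6·1+6·0=6≤10, objective 8.
(x_1,x_2)=(0,0): 5·0+3·0=0≤26, 6·0+6·0=0≤10, objective 0.
The best lattice point is (0,1), giving 9.

9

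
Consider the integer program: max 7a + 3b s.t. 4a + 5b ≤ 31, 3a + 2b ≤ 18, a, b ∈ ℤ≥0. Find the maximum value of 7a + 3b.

(a,b)=(6,0): 4·6+5·0=24≤31, 3·6+2·0=18≤18, objective 42.
(a,b)=(5,1): 4·5+5·1=25≤31, 3·5+2·1=17≤18, objective 38.
(a,b)=(5,0): 4·5+5·0=20≤31, 3·5+2·0=15≤18, objective 35.
The best lattice point is (6,0), giving 42.

42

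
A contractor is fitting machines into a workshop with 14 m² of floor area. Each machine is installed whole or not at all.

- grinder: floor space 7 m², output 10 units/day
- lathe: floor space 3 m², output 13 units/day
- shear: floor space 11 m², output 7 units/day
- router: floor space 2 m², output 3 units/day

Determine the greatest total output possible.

26

This is a 0-1 knapsack instance.
Allowing fractional choices, the relaxed optimum would be about 27.3, but machines are indivisible.
lathe + shear: floor space 3 + 11 = 14 ≤ 14, output 13 + 7 = 20.
grinder + lathe: floor space 7 + 3 = 10 ≤ 14, output 10 + 13 = 23.
grinder + lathe + router: floor space 7 + 3 + 2 = 12 ≤ 14, output 10 + 13 + 3 = 26.
Best is grinder, lathe, and router with total output 26.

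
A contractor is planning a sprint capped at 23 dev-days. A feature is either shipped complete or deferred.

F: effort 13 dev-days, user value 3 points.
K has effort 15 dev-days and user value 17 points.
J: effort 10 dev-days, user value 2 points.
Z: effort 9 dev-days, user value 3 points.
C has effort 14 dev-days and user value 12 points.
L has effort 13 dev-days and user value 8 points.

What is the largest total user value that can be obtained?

Z + C: effort 9 + 14 = 23 ≤ 23, user value 3 + 12 = 15.
K: effort 15 ≤ 23, user value 17.
Best is K with total user value 17.

17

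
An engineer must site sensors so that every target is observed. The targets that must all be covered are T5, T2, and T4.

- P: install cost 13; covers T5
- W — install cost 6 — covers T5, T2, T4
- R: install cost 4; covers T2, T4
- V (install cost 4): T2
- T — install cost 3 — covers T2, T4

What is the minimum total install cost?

6

The greedy cost-per-new-target heuristic would pick T and W for 9, but a cheaper cover exists.
W alone covers T5, T2, T4 — every target.
Total install cost: 6.
No cover costs less than 6.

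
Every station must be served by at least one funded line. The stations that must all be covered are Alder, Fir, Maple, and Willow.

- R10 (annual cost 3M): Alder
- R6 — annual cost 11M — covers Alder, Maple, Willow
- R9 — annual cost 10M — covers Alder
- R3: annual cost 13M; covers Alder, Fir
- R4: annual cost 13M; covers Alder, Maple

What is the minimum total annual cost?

24

The greedy cost-per-new-station heuristic would pick R10, R6, and R3 for 27, but a cheaper cover exists.
Choose R6 and R3: together they cover Alder, Fir, Maple, Willow — every station.
Total annual cost: 11 + 13 = 24.
No cover costs less than 24.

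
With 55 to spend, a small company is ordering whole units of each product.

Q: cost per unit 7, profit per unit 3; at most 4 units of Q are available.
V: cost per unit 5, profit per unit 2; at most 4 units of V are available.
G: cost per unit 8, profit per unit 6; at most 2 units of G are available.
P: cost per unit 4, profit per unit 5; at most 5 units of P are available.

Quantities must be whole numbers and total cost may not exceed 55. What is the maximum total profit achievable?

P has the best ratio (5/4); taking only P gives at most 5×5 = 25 (stopped by the supply cap of 5).
Mixing does better — 2×Q, 1×V, 2×G, and 5×P: cost 55 ≤ 55, profit 2·3 + 1·2 + 2·6 + 5·5 = 45.

45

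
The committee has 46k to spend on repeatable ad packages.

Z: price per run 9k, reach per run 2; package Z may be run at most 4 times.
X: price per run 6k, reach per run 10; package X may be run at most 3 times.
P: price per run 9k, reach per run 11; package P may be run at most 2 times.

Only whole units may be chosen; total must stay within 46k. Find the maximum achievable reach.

X has the best ratio (10/6); taking only X gives at most 3×10 = 30 (stopped by the supply cap of 3).
Mixing does better — 1×Z, 3×X, and 2×P: price 45 ≤ 46, reach 1·2 + 3·10 + 2·11 = 54.

54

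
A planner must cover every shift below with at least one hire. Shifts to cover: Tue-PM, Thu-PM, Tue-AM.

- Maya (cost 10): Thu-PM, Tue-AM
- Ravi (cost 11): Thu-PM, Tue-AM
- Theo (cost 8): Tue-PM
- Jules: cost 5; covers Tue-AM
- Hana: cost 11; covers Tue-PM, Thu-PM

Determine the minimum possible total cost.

16

The greedy cost-per-new-shift heuristic would pick Maya and Theo for 18, but a cheaper cover exists.
Choose Jules and Hana: together they cover Tue-PM, Thu-PM, Tue-AM — every shift.
Total cost: 5 + 11 = 16.
No cover costs less than 16.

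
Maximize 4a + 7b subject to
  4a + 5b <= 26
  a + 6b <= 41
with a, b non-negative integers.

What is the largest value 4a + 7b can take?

35

Relaxing integrality, the LP optimum is 36.40 at (a,b) = (0, 5.2), which is not an integer point.
(a,b)=(0,5): 4·0+5·5=25≤26, 1·0+6·5=30≤41, objective 35.
(a,b)=(1,4): 4·1+5·4=24≤26, 1·1+6·4=25≤41, objective 32.
The best lattice point is (0,5), giving 35.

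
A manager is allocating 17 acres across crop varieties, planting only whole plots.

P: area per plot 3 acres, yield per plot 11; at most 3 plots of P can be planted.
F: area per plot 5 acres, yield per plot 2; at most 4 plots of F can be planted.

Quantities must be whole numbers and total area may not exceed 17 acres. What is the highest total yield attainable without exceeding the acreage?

35

P has the best ratio (11/3); taking only P gives at most 3×11 = 33 (stopped by the supply cap of 3).
Mixing does better — 3×P and 1×F: area 14 ≤ 17, yield 3·11 + 1·2 = 35.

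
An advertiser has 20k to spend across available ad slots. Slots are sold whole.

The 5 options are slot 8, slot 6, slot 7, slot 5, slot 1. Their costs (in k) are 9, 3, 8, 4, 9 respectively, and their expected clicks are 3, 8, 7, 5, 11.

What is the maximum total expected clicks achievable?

26

Allowing fractional choices, the relaxed optimum would be about 27.5, but ad slots are indivisible.
slot 6 + slot 7 + slot 1: cost 3 + 8 + 9 = 20 ≤ 20, expected clicks 8 + 7 + 11 = 26.
slot 6 + slot 5 + slot 1: cost 3 + 4 + 9 = 16 ≤ 20, expected clicks 8 + 5 + 11 = 24.
Best is slot 6, slot 7, and slot 1 with total expected clicks 26.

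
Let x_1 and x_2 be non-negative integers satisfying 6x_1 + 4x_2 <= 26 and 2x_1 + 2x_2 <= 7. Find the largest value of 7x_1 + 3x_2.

21

(x_1,x_2)=(3,0): 6·3+4·0=18≤26, 2·3+2·0=6≤7, objective 21.
(x_1,x_2)=(2,1): 6·2+4·1=16≤26, 2·2+2·1=6≤7, objective 17.
(x_1,x_2)=(2,0): 6·2+4·0=12≤26, 2·2+2·0=4≤7, objective 14.
The best lattice point is (3,0), giving 21.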